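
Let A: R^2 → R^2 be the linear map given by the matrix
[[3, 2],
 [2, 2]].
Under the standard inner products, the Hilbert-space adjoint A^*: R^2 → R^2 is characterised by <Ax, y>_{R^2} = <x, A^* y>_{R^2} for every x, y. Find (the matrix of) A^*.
A^* = A^T =
[[3, 2],
 [2, 2]]

For real matrices with standard dot products, the defining identity <Ax, y> = <x, A^* y> gives (Ax)^T y = x^T (A^*) y, i.e. x^T A^T y = x^T (A^*) y. Since this holds for all x, y, we must have A^* = A^T. Therefore
A^* =
[[3, 2],
 [2, 2]].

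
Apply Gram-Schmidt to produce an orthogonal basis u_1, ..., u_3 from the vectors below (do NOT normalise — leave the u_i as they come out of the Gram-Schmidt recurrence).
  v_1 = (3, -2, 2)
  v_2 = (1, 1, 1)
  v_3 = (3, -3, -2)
Orthogonal basis:
  u_1 = (3, -2, 2)
  u_2 = (8/17, 23/17, 11/17)
  u_3 = (38/21, 19/42, -95/42)

Apply the Gram-Schmidt recurrence
  u_1 = v_1
  u_i = v_i − Σ_{j<i} ((v_i · u_j) / (u_j · u_j)) · u_j.

Step by step this gives:
  u_1 = (3, -2, 2)
  u_2 = (8/17, 23/17, 11/17)
  u_3 = (38/21, 19/42, -95/42)

Orthogonality check:
  u_2 · u_1 = 0 (should be 0)
  u_3 · u_1 = 0 (should be 0)
  u_3 · u_2 = 0 (should be 0)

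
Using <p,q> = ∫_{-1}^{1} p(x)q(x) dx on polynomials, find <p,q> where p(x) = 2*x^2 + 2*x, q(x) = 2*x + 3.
<p,q> = 20/3

Expand the product: p(x)·q(x) = 4*x^3 + 10*x^2 + 6*x.
∫_{-1}^{1} of each monomial x^k gives [2/(k+1) if k even, 0 if k odd]. Integrating term-by-term (or equivalently evaluating the antiderivative F(x) = x^4 + 10*x^3/3 + 3*x^2 at the endpoints):
  F(1) − F(−1) = 22/3 − (2/3) = 20/3.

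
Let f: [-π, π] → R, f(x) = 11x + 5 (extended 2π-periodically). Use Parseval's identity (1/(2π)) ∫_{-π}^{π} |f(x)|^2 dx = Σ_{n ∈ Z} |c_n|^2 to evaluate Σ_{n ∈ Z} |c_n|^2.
Σ |c_n|^2 = 121π^2/3 + 25

Expand and integrate term by term over [-π, π]:
  ∫ (11x)^2 dx = 121·(2π^3/3); ∫ 2·11·(5)·x dx = 0 (odd integrand); ∫ 5^2 dx = 25·2π.
So (1/(2π)) ∫_{-π}^{π} (11x + 5)^2 dx = 121π^2/3 + 25 = 121π^2/3 + 25.
Parseval ⇒ Σ |c_n|^2 = 121π^2/3 + 25.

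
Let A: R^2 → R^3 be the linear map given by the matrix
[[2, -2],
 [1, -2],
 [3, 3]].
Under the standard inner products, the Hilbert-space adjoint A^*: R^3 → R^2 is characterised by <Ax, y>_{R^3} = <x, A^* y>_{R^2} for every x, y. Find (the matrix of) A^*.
A^* = A^T =
[[2, 1, 3],
 [-2, -2, 3]]

For real matrices with standard dot products, the defining identity <Ax, y> = <x, A^* y> gives (Ax)^T y = x^T (A^*) y, i.e. x^T A^T y = x^T (A^*) y. Since this holds for all x, y, we must have A^* = A^T. Therefore
A^* =
[[2, 1, 3],
 [-2, -2, 3]].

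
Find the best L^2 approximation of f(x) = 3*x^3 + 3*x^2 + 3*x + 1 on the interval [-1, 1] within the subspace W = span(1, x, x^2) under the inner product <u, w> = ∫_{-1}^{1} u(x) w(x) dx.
g(x) = 3*x^2 + 24*x/5 + 1

The best approximation g ∈ W is the orthogonal projection of f onto W. Writing g = a_0 + a_1 x + a_2 x^2, the coefficients solve the normal equations G · a = b where
  G_{ij} = <φ_i, φ_j> and b_i = <f, φ_i>, with φ_0 = 1, φ_1 = x, φ_2 = x^2.
G =
  [2, 0, 2/3]
  [0, 2/3, 0]
  [2/3, 0, 2/5],
b = (4, 16/5, 28/15).
Solving gives a_0 = 1, a_1 = 24/5, a_2 = 3, so
  g(x) = 3*x^2 + 24*x/5 + 1.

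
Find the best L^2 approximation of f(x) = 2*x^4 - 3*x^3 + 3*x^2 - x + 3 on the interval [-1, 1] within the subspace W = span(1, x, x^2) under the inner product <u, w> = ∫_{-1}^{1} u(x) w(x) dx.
g(x) = 33*x^2/7 - 14*x/5 + 99/35

The best approximation g ∈ W is the orthogonal projection of f onto W. Writing g = a_0 + a_1 x + a_2 x^2, the coefficients solve the normal equations G · a = b where
  G_{ij} = <φ_i, φ_j> and b_i = <f, φ_i>, with φ_0 = 1, φ_1 = x, φ_2 = x^2.
G =
  [2, 0, 2/3]
  [0, 2/3, 0]
  [2/3, 0, 2/5],
b = (44/5, -28/15, 132/35).
Solving gives a_0 = 99/35, a_1 = -14/5, a_2 = 33/7, so
  g(x) = 33*x^2/7 - 14*x/5 + 99/35.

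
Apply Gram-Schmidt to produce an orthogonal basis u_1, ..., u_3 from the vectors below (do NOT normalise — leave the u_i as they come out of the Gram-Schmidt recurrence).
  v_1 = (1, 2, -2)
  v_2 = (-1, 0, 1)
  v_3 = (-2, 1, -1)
Orthogonal basis:
  u_1 = (1, 2, -2)
  u_2 = (-2/3, 2/3, 1/3)
  u_3 = (-10/9, -5/9, -10/9)

Apply the Gram-Schmidt recurrence
  u_1 = v_1
  u_i = v_i − Σ_{j<i} ((v_i · u_j) / (u_j · u_j)) · u_j.

Step by step this gives:
  u_1 = (1, 2, -2)
  u_2 = (-2/3, 2/3, 1/3)
  u_3 = (-10/9, -5/9, -10/9)

Orthogonality check:
  u_2 · u_1 = 0 (should be 0)
  u_3 · u_1 = 0 (should be 0)
  u_3 · u_2 = 0 (should be 0)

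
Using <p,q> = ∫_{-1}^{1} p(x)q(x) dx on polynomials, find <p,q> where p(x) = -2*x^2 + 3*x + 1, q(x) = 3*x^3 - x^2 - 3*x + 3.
<p,q> = -4/15

Expand the product: p(x)·q(x) = -6*x^5 + 11*x^4 + 6*x^3 - 16*x^2 + 6*x + 3.
∫_{-1}^{1} of each monomial x^k gives [2/(k+1) if k even, 0 if k odd]. Integrating term-by-term (or equivalently evaluating the antiderivative F(x) = -x^6 + 11*x^5/5 + 3*x^4/2 - 16*x^3/3 + 3*x^2 + 3*x at the endpoints):
  F(1) − F(−1) = 101/30 − (109/30) = -4/15.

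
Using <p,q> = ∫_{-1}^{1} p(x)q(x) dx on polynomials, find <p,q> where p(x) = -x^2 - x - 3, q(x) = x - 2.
<p,q> = 38/3

Expand the product: p(x)·q(x) = -x^3 + x^2 - x + 6.
∫_{-1}^{1} of each monomial x^k gives [2/(k+1) if k even, 0 if k odd]. Integrating term-by-term (or equivalently evaluating the antiderivative F(x) = -x^4/4 + x^3/3 - x^2/2 + 6*x at the endpoints):
  F(1) − F(−1) = 67/12 − (-85/12) = 38/3.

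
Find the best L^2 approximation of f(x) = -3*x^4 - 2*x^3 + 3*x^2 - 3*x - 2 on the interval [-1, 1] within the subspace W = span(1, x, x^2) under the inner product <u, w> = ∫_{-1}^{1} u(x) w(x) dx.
g(x) = 3*x^2/7 - 21*x/5 - 61/35

The best approximation g ∈ W is the orthogonal projection of f onto W. Writing g = a_0 + a_1 x + a_2 x^2, the coefficients solve the normal equations G · a = b where
  G_{ij} = <φ_i, φ_j> and b_i = <f, φ_i>, with φ_0 = 1, φ_1 = x, φ_2 = x^2.
G =
  [2, 0, 2/3]
  [0, 2/3, 0]
  [2/3, 0, 2/5],
b = (-16/5, -14/5, -104/105).
Solving gives a_0 = -61/35, a_1 = -21/5, a_2 = 3/7, so
  g(x) = 3*x^2/7 - 21*x/5 - 61/35.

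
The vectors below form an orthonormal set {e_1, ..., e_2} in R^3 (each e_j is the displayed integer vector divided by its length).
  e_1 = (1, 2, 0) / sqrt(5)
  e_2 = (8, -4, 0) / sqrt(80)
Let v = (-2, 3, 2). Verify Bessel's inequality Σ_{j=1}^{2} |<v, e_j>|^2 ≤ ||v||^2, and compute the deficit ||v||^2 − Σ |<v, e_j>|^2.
Σ |<v, e_j>|^2 = 13; ||v||^2 = 17; deficit = 4

Write each e_j = u_j / sqrt(<u_j, u_j>) where u_j is the displayed integer vector. Then <v, e_j> = <v, u_j> / sqrt(<u_j, u_j>), so |<v, e_j>|^2 = <v, u_j>^2 / <u_j, u_j>.
Coefficients: <v, e_1> = 4/sqrt(5), <v, e_2> = -28/sqrt(80).
Square and sum: Σ |<v, e_j>|^2 = 13.
Compute ||v||^2 = v·v = 17.
Deficit = 17 − 13 = 4 ≥ 0, confirming Bessel's inequality. (The deficit equals ||v − Σ <v,e_j> e_j||^2, the squared distance from v to span{e_j}.)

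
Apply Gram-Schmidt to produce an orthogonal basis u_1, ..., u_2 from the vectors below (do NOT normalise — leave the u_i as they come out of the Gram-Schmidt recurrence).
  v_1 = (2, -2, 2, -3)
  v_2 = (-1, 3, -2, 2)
Orthogonal basis:
  u_1 = (2, -2, 2, -3)
  u_2 = (5/7, 9/7, -2/7, -4/7)

Apply the Gram-Schmidt recurrence
  u_1 = v_1
  u_i = v_i − Σ_{j<i} ((v_i · u_j) / (u_j · u_j)) · u_j.

Step by step this gives:
  u_1 = (2, -2, 2, -3)
  u_2 = (5/7, 9/7, -2/7, -4/7)

Orthogonality check:
  u_2 · u_1 = 0 (should be 0)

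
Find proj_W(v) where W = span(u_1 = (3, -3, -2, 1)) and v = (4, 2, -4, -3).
proj_W(v) = (33/23, -33/23, -22/23, 11/23)

Set up U = [u_1 | ... | u_1] ∈ R^(4×1). The projector onto W = col(U) is P = U (U^T U)^(-1) U^T.
Compute U^T U =
  [23],
and U^T v = (11).
Solve U^T U · c = U^T v for the coefficients: c = (11/23). The projection is proj_W(v) = U c.
Check: (v - proj_W(v)) · u_1 = 0  (should be 0).
Result: proj_W(v) = (33/23, -33/23, -22/23, 11/23).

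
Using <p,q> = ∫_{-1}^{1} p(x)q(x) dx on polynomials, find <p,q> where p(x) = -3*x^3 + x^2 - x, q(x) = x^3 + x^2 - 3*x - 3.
<p,q> = 96/35

Expand the product: p(x)·q(x) = -3*x^6 - 2*x^5 + 9*x^4 + 5*x^3 + 3*x.
∫_{-1}^{1} of each monomial x^k gives [2/(k+1) if k even, 0 if k odd]. Integrating term-by-term (or equivalently evaluating the antiderivative F(x) = -3*x^7/7 - x^6/3 + 9*x^5/5 + 5*x^4/4 + 3*x^2/2 at the endpoints):
  F(1) − F(−1) = 1591/420 − (439/420) = 96/35.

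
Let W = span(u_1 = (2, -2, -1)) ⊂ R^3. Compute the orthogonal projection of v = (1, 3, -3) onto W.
proj_W(v) = (-2/9, 2/9, 1/9)

Set up U = [u_1 | ... | u_1] ∈ R^(3×1). The projector onto W = col(U) is P = U (U^T U)^(-1) U^T.
Compute U^T U =
  [9],
and U^T v = (-1).
Solve U^T U · c = U^T v for the coefficients: c = (-1/9). The projection is proj_W(v) = U c.
Check: (v - proj_W(v)) · u_1 = 0  (should be 0).
Result: proj_W(v) = (-2/9, 2/9, 1/9).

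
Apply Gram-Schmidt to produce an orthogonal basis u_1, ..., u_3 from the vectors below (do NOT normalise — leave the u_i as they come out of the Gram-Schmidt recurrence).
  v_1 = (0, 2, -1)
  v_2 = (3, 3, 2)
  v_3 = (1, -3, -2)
Orthogonal basis:
  u_1 = (0, 2, -1)
  u_2 = (3, 7/5, 14/5)
  u_3 = (98/47, -42/47, -84/47)

Apply the Gram-Schmidt recurrence
  u_1 = v_1
  u_i = v_i − Σ_{j<i} ((v_i · u_j) / (u_j · u_j)) · u_j.

Step by step this gives:
  u_1 = (0, 2, -1)
  u_2 = (3, 7/5, 14/5)
  u_3 = (98/47, -42/47, -84/47)

Orthogonality check:
  u_2 · u_1 = 0 (should be 0)
  u_3 · u_1 = 0 (should be 0)
  u_3 · u_2 = 0 (should be 0)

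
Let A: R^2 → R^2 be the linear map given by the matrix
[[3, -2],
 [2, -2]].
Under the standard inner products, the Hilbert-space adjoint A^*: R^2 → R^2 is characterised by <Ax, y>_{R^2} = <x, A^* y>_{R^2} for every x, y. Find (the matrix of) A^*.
A^* = A^T =
[[3, 2],
 [-2, -2]]

For real matrices with standard dot products, the defining identity <Ax, y> = <x, A^* y> gives (Ax)^T y = x^T (A^*) y, i.e. x^T A^T y = x^T (A^*) y. Since this holds for all x, y, we must have A^* = A^T. Therefore
A^* =
[[3, 2],
 [-2, -2]].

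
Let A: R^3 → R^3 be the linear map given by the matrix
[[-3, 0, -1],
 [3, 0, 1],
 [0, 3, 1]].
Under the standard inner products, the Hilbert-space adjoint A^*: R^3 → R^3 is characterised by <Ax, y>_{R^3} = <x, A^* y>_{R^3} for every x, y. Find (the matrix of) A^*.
A^* = A^T =
[[-3, 3, 0],
 [0, 0, 3],
 [-1, 1, 1]]

For real matrices with standard dot products, the defining identity <Ax, y> = <x, A^* y> gives (Ax)^T y = x^T (A^*) y, i.e. x^T A^T y = x^T (A^*) y. Since this holds for all x, y, we must have A^* = A^T. Therefore
A^* =
[[-3, 3, 0],
 [0, 0, 3],
 [-1, 1, 1]].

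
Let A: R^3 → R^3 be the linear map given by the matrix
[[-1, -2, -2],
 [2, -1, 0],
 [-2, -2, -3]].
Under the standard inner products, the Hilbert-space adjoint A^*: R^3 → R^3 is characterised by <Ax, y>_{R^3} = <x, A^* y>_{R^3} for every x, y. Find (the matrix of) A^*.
A^* = A^T =
[[-1, 2, -2],
 [-2, -1, -2],
 [-2, 0, -3]]

For real matrices with standard dot products, the defining identity <Ax, y> = <x, A^* y> gives (Ax)^T y = x^T (A^*) y, i.e. x^T A^T y = x^T (A^*) y. Since this holds for all x, y, we must have A^* = A^T. Therefore
A^* =
[[-1, 2, -2],
 [-2, -1, -2],
 [-2, 0, -3]].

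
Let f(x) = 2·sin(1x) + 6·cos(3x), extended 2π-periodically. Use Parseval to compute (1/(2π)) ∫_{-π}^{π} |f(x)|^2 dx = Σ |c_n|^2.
Σ |c_n|^2 = 20

Expand |f|^2 and use orthogonality of {sin(nx), cos(mx)} on [-π, π]:
  ∫_{-π}^{π} sin(nx)^2 dx = π, ∫ cos(mx)^2 dx = π, and cross terms integrate to 0.
So ∫_{-π}^{π} f(x)^2 dx = 2^2 · π + 6^2 · π = (4 + 36)π.
Divide by 2π: (4 + 36)/2 = 20.
By Parseval, this equals Σ |c_n|^2.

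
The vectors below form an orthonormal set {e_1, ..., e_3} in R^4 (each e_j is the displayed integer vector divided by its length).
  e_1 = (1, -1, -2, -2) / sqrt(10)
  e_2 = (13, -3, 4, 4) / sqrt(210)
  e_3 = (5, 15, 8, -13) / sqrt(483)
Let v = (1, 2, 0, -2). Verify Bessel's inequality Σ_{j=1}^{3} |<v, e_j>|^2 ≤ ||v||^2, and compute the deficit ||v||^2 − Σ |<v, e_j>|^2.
Σ |<v, e_j>|^2 = 198/23; ||v||^2 = 9; deficit = 9/23

Write each e_j = u_j / sqrt(<u_j, u_j>) where u_j is the displayed integer vector. Then <v, e_j> = <v, u_j> / sqrt(<u_j, u_j>), so |<v, e_j>|^2 = <v, u_j>^2 / <u_j, u_j>.
Coefficients: <v, e_1> = 3/sqrt(10), <v, e_2> = -1/sqrt(210), <v, e_3> = 61/sqrt(483).
Square and sum: Σ |<v, e_j>|^2 = 198/23.
Compute ||v||^2 = v·v = 9.
Deficit = 9 − 198/23 = 9/23 ≥ 0, confirming Bessel's inequality. (The deficit equals ||v − Σ <v,e_j> e_j||^2, the squared distance from v to span{e_j}.)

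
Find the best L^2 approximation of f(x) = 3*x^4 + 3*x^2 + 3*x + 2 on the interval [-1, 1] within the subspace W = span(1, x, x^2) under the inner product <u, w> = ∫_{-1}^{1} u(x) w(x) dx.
g(x) = 39*x^2/7 + 3*x + 61/35

The best approximation g ∈ W is the orthogonal projection of f onto W. Writing g = a_0 + a_1 x + a_2 x^2, the coefficients solve the normal equations G · a = b where
  G_{ij} = <φ_i, φ_j> and b_i = <f, φ_i>, with φ_0 = 1, φ_1 = x, φ_2 = x^2.
G =
  [2, 0, 2/3]
  [0, 2/3, 0]
  [2/3, 0, 2/5],
b = (36/5, 2, 356/105).
Solving gives a_0 = 61/35, a_1 = 3, a_2 = 39/7, so
  g(x) = 39*x^2/7 + 3*x + 61/35.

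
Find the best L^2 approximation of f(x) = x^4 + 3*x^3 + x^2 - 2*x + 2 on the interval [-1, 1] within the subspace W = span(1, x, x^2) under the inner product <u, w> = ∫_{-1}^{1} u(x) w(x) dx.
g(x) = 13*x^2/7 - x/5 + 67/35

The best approximation g ∈ W is the orthogonal projection of f onto W. Writing g = a_0 + a_1 x + a_2 x^2, the coefficients solve the normal equations G · a = b where
  G_{ij} = <φ_i, φ_j> and b_i = <f, φ_i>, with φ_0 = 1, φ_1 = x, φ_2 = x^2.
G =
  [2, 0, 2/3]
  [0, 2/3, 0]
  [2/3, 0, 2/5],
b = (76/15, -2/15, 212/105).
Solving gives a_0 = 67/35, a_1 = -1/5, a_2 = 13/7, so
  g(x) = 13*x^2/7 - x/5 + 67/35.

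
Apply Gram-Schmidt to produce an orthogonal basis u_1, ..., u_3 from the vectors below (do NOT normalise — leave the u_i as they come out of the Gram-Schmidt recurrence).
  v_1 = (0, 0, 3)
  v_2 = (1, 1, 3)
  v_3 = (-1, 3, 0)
Orthogonal basis:
  u_1 = (0, 0, 3)
  u_2 = (1, 1, 0)
  u_3 = (-2, 2, 0)

Apply the Gram-Schmidt recurrence
  u_1 = v_1
  u_i = v_i − Σ_{j<i} ((v_i · u_j) / (u_j · u_j)) · u_j.

Step by step this gives:
  u_1 = (0, 0, 3)
  u_2 = (1, 1, 0)
  u_3 = (-2, 2, 0)

Orthogonality check:
  u_2 · u_1 = 0 (should be 0)
  u_3 · u_1 = 0 (should be 0)
  u_3 · u_2 = 0 (should be 0)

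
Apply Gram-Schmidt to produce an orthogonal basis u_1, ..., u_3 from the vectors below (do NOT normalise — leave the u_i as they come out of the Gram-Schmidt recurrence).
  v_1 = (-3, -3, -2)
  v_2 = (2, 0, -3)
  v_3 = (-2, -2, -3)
Orthogonal basis:
  u_1 = (-3, -3, -2)
  u_2 = (2, 0, -3)
  u_3 = (-45/143, 5/11, -30/143)

Apply the Gram-Schmidt recurrence
  u_1 = v_1
  u_i = v_i − Σ_{j<i} ((v_i · u_j) / (u_j · u_j)) · u_j.

Step by step this gives:
  u_1 = (-3, -3, -2)
  u_2 = (2, 0, -3)
  u_3 = (-45/143, 5/11, -30/143)

Orthogonality check:
  u_2 · u_1 = 0 (should be 0)
  u_3 · u_1 = 0 (should be 0)
  u_3 · u_2 = 0 (should be 0)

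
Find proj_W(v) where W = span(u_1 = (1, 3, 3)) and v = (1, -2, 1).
proj_W(v) = (-2/19, -6/19, -6/19)

Set up U = [u_1 | ... | u_1] ∈ R^(3×1). The projector onto W = col(U) is P = U (U^T U)^(-1) U^T.
Compute U^T U =
  [19],
and U^T v = (-2).
Solve U^T U · c = U^T v for the coefficients: c = (-2/19). The projection is proj_W(v) = U c.
Check: (v - proj_W(v)) · u_1 = 0  (should be 0).
Result: proj_W(v) = (-2/19, -6/19, -6/19).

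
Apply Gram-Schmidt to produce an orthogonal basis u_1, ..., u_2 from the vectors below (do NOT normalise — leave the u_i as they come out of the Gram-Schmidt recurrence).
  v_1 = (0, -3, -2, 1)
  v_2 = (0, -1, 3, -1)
Orthogonal basis:
  u_1 = (0, -3, -2, 1)
  u_2 = (0, -13/7, 17/7, -5/7)

Apply the Gram-Schmidt recurrence
  u_1 = v_1
  u_i = v_i − Σ_{j<i} ((v_i · u_j) / (u_j · u_j)) · u_j.

Step by step this gives:
  u_1 = (0, -3, -2, 1)
  u_2 = (0, -13/7, 17/7, -5/7)

Orthogonality check:
  u_2 · u_1 = 0 (should be 0)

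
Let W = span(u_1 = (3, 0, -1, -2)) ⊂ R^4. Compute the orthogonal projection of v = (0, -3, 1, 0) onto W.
proj_W(v) = (-3/14, 0, 1/14, 1/7)

Set up U = [u_1 | ... | u_1] ∈ R^(4×1). The projector onto W = col(U) is P = U (U^T U)^(-1) U^T.
Compute U^T U =
  [14],
and U^T v = (-1).
Solve U^T U · c = U^T v for the coefficients: c = (-1/14). The projection is proj_W(v) = U c.
Check: (v - proj_W(v)) · u_1 = 0  (should be 0).
Result: proj_W(v) = (-3/14, 0, 1/14, 1/7).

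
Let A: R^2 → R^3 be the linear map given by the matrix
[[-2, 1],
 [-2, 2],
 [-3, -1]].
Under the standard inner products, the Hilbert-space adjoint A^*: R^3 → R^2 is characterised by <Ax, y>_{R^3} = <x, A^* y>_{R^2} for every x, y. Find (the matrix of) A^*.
A^* = A^T =
[[-2, -2, -3],
 [1, 2, -1]]

For real matrices with standard dot products, the defining identity <Ax, y> = <x, A^* y> gives (Ax)^T y = x^T (A^*) y, i.e. x^T A^T y = x^T (A^*) y. Since this holds for all x, y, we must have A^* = A^T. Therefore
A^* =
[[-2, -2, -3],
 [1, 2, -1]].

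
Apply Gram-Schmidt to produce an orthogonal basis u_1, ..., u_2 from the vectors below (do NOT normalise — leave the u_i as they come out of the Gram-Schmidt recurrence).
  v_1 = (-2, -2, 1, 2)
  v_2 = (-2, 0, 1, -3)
Orthogonal basis:
  u_1 = (-2, -2, 1, 2)
  u_2 = (-28/13, -2/13, 14/13, -37/13)

Apply the Gram-Schmidt recurrence
  u_1 = v_1
  u_i = v_i − Σ_{j<i} ((v_i · u_j) / (u_j · u_j)) · u_j.

Step by step this gives:
  u_1 = (-2, -2, 1, 2)
  u_2 = (-28/13, -2/13, 14/13, -37/13)

Orthogonality check:
  u_2 · u_1 = 0 (should be 0)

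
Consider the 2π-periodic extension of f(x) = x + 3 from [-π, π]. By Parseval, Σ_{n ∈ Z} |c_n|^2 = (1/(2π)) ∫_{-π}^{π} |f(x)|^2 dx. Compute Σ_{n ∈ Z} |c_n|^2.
Σ |c_n|^2 = π^2/3 + 9

Expand and integrate term by term over [-π, π]:
  ∫ (x)^2 dx = 1·(2π^3/3); ∫ 2·1·(3)·x dx = 0 (odd integrand); ∫ 3^2 dx = 9·2π.
So (1/(2π)) ∫_{-π}^{π} (x + 3)^2 dx = 1π^2/3 + 9 = π^2/3 + 9.
Parseval ⇒ Σ |c_n|^2 = π^2/3 + 9.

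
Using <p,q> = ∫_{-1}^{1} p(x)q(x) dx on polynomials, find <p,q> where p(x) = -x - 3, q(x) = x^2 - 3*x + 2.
<p,q> = -12

Expand the product: p(x)·q(x) = -x^3 + 7*x - 6.
∫_{-1}^{1} of each monomial x^k gives [2/(k+1) if k even, 0 if k odd]. Integrating term-by-term (or equivalently evaluating the antiderivative F(x) = -x^4/4 + 7*x^2/2 - 6*x at the endpoints):
  F(1) − F(−1) = -11/4 − (37/4) = -12.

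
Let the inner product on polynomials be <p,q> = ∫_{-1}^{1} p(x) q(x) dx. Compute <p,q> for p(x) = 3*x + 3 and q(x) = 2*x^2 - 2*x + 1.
<p,q> = 6

Expand the product: p(x)·q(x) = 6*x^3 - 3*x + 3.
∫_{-1}^{1} of each monomial x^k gives [2/(k+1) if k even, 0 if k odd]. Integrating term-by-term (or equivalently evaluating the antiderivative F(x) = 3*x^4/2 - 3*x^2/2 + 3*x at the endpoints):
  F(1) − F(−1) = 3 − (-3) = 6.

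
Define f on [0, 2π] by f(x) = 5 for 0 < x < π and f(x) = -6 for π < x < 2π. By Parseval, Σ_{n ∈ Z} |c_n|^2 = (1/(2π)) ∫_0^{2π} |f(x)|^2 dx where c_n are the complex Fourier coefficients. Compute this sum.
Σ |c_n|^2 = 61/2

Parseval equates the L^2 energy of f (normalised by 1/(2π)) with the ℓ^2 sum of its Fourier coefficients: (1/(2π)) ∫_0^{2π} |f|^2 = Σ |c_n|^2.
Compute the left side: (1/(2π)) [∫_0^π 5^2 dx + ∫_π^{2π} (-6)^2 dx] = (1/(2π)) · (25π + 36π) = (25 + 36)/2 = 61/2.
So Σ_{n ∈ Z} |c_n|^2 = 61/2.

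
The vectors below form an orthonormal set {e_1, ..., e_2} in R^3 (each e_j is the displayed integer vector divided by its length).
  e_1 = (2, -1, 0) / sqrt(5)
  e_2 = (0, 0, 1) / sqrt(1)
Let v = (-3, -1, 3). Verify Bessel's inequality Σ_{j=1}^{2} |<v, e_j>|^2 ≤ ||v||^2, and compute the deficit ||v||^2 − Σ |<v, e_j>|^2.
Σ |<v, e_j>|^2 = 14; ||v||^2 = 19; deficit = 5

Write each e_j = u_j / sqrt(<u_j, u_j>) where u_j is the displayed integer vector. Then <v, e_j> = <v, u_j> / sqrt(<u_j, u_j>), so |<v, e_j>|^2 = <v, u_j>^2 / <u_j, u_j>.
Coefficients: <v, e_1> = -5/sqrt(5), <v, e_2> = 3/sqrt(1).
Square and sum: Σ |<v, e_j>|^2 = 14.
Compute ||v||^2 = v·v = 19.
Deficit = 19 − 14 = 5 ≥ 0, confirming Bessel's inequality. (The deficit equals ||v − Σ <v,e_j> e_j||^2, the squared distance from v to span{e_j}.)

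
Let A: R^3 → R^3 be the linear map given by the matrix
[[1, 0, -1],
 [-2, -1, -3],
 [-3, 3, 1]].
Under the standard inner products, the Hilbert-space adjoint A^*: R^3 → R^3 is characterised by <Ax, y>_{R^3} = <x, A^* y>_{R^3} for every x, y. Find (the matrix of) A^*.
A^* = A^T =
[[1, -2, -3],
 [0, -1, 3],
 [-1, -3, 1]]

For real matrices with standard dot products, the defining identity <Ax, y> = <x, A^* y> gives (Ax)^T y = x^T (A^*) y, i.e. x^T A^T y = x^T (A^*) y. Since this holds for all x, y, we must have A^* = A^T. Therefore
A^* =
[[1, -2, -3],
 [0, -1, 3],
 [-1, -3, 1]].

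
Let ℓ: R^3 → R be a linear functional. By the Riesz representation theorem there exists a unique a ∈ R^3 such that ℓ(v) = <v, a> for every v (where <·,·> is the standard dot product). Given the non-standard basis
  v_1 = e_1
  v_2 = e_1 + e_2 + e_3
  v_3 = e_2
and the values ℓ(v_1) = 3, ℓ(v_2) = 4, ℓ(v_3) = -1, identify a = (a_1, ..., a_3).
a = (3, -1, 2)

Write a = (a_1, ..., a_3) in the standard basis. For each basis vector v_i, ℓ(v_i) = <v_i, a> is a linear equation in the a_j's. Collect the n equations into a matrix system V a = ℓ, where row i of V is v_i (expressed in the standard basis). Since V is invertible (lower-triangular with 1s on the diagonal, up to permutation), solve by back-substitution:
  V =
[[1, 0, 0],
 [1, 1, 1],
 [0, 1, 0]]
  V a = (3, 4, -1)
Solving gives a = (3, -1, 2).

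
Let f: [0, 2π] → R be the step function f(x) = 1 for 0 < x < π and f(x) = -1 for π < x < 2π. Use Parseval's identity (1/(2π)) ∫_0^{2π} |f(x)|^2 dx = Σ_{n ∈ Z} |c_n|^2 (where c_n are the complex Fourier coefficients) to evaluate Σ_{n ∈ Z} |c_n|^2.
Σ |c_n|^2 = 1

Parseval equates the L^2 energy of f (normalised by 1/(2π)) with the ℓ^2 sum of its Fourier coefficients: (1/(2π)) ∫_0^{2π} |f|^2 = Σ |c_n|^2.
Compute the left side: (1/(2π)) [∫_0^π 1^2 dx + ∫_π^{2π} (-1)^2 dx] = (1/(2π)) · (1π + 1π) = (1 + 1)/2 = 1.
So Σ_{n ∈ Z} |c_n|^2 = 1.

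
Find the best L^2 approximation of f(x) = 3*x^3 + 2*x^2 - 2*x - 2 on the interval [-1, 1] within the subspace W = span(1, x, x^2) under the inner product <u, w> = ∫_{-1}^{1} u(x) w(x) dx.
g(x) = 2*x^2 - x/5 - 2

The best approximation g ∈ W is the orthogonal projection of f onto W. Writing g = a_0 + a_1 x + a_2 x^2, the coefficients solve the normal equations G · a = b where
  G_{ij} = <φ_i, φ_j> and b_i = <f, φ_i>, with φ_0 = 1, φ_1 = x, φ_2 = x^2.
G =
  [2, 0, 2/3]
  [0, 2/3, 0]
  [2/3, 0, 2/5],
b = (-8/3, -2/15, -8/15).
Solving gives a_0 = -2, a_1 = -1/5, a_2 = 2, so
  g(x) = 2*x^2 - x/5 - 2.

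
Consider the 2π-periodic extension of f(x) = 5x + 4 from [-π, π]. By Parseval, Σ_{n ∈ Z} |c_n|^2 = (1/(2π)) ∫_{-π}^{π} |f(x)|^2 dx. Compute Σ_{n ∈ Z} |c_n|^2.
Σ |c_n|^2 = 25π^2/3 + 16

Expand and integrate term by term over [-π, π]:
  ∫ (5x)^2 dx = 25·(2π^3/3); ∫ 2·5·(4)·x dx = 0 (odd integrand); ∫ 4^2 dx = 16·2π.
So (1/(2π)) ∫_{-π}^{π} (5x + 4)^2 dx = 25π^2/3 + 16 = 25π^2/3 + 16.
Parseval ⇒ Σ |c_n|^2 = 25π^2/3 + 16.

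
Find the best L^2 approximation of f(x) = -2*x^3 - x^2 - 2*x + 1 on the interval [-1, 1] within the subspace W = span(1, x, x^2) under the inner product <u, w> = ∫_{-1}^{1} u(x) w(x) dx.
g(x) = -x^2 - 16*x/5 + 1

The best approximation g ∈ W is the orthogonal projection of f onto W. Writing g = a_0 + a_1 x + a_2 x^2, the coefficients solve the normal equations G · a = b where
  G_{ij} = <φ_i, φ_j> and b_i = <f, φ_i>, with φ_0 = 1, φ_1 = x, φ_2 = x^2.
G =
  [2, 0, 2/3]
  [0, 2/3, 0]
  [2/3, 0, 2/5],
b = (4/3, -32/15, 4/15).
Solving gives a_0 = 1, a_1 = -16/5, a_2 = -1, so
  g(x) = -x^2 - 16*x/5 + 1.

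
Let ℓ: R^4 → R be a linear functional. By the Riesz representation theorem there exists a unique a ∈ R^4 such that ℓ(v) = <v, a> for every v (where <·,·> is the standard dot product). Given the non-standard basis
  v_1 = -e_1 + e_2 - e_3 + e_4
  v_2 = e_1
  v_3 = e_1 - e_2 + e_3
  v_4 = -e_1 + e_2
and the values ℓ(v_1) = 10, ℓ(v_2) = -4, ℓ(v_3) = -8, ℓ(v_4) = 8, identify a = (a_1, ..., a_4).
a = (-4, 4, 0, 2)

Write a = (a_1, ..., a_4) in the standard basis. For each basis vector v_i, ℓ(v_i) = <v_i, a> is a linear equation in the a_j's. Collect the n equations into a matrix system V a = ℓ, where row i of V is v_i (expressed in the standard basis). Since V is invertible (lower-triangular with 1s on the diagonal, up to permutation), solve by back-substitution:
  V =
[[-1, 1, -1, 1],
 [1, 0, 0, 0],
 [1, -1, 1, 0],
 [-1, 1, 0, 0]]
  V a = (10, -4, -8, 8)
Solving gives a = (-4, 4, 0, 2).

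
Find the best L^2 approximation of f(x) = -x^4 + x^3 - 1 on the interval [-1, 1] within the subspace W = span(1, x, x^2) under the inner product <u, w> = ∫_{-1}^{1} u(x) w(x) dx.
g(x) = -6*x^2/7 + 3*x/5 - 32/35

The best approximation g ∈ W is the orthogonal projection of f onto W. Writing g = a_0 + a_1 x + a_2 x^2, the coefficients solve the normal equations G · a = b where
  G_{ij} = <φ_i, φ_j> and b_i = <f, φ_i>, with φ_0 = 1, φ_1 = x, φ_2 = x^2.
G =
  [2, 0, 2/3]
  [0, 2/3, 0]
  [2/3, 0, 2/5],
b = (-12/5, 2/5, -20/21).
Solving gives a_0 = -32/35, a_1 = 3/5, a_2 = -6/7, so
  g(x) = -6*x^2/7 + 3*x/5 - 32/35.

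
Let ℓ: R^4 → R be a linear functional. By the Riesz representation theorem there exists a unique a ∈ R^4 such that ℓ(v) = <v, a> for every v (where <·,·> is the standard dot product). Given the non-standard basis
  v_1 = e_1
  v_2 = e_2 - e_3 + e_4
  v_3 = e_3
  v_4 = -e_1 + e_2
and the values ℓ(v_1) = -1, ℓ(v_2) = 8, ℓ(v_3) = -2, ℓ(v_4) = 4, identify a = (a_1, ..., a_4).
a = (-1, 3, -2, 3)

Write a = (a_1, ..., a_4) in the standard basis. For each basis vector v_i, ℓ(v_i) = <v_i, a> is a linear equation in the a_j's. Collect the n equations into a matrix system V a = ℓ, where row i of V is v_i (expressed in the standard basis). Since V is invertible (lower-triangular with 1s on the diagonal, up to permutation), solve by back-substitution:
  V =
[[1, 0, 0, 0],
 [0, 1, -1, 1],
 [0, 0, 1, 0],
 [-1, 1, 0, 0]]
  V a = (-1, 8, -2, 4)
Solving gives a = (-1, 3, -2, 3).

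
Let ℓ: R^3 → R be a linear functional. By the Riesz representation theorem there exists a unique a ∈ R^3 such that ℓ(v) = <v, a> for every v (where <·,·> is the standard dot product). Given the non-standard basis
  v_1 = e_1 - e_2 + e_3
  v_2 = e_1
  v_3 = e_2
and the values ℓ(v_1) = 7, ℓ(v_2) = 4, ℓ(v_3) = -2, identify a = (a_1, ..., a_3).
a = (4, -2, 1)

Write a = (a_1, ..., a_3) in the standard basis. For each basis vector v_i, ℓ(v_i) = <v_i, a> is a linear equation in the a_j's. Collect the n equations into a matrix system V a = ℓ, where row i of V is v_i (expressed in the standard basis). Since V is invertible (lower-triangular with 1s on the diagonal, up to permutation), solve by back-substitution:
  V =
[[1, -1, 1],
 [1, 0, 0],
 [0, 1, 0]]
  V a = (7, 4, -2)
Solving gives a = (4, -2, 1).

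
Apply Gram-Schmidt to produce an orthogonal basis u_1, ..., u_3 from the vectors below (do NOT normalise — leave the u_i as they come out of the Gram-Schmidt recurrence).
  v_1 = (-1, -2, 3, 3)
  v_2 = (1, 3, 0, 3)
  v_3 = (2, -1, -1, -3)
Orthogonal basis:
  u_1 = (-1, -2, 3, 3)
  u_2 = (25/23, 73/23, -6/23, 63/23)
  u_3 = (864/433, -231/433, 191/433, -57/433)

Apply the Gram-Schmidt recurrence
  u_1 = v_1
  u_i = v_i − Σ_{j<i} ((v_i · u_j) / (u_j · u_j)) · u_j.

Step by step this gives:
  u_1 = (-1, -2, 3, 3)
  u_2 = (25/23, 73/23, -6/23, 63/23)
  u_3 = (864/433, -231/433, 191/433, -57/433)

Orthogonality check:
  u_2 · u_1 = 0 (should be 0)
  u_3 · u_1 = 0 (should be 0)
  u_3 · u_2 = 0 (should be 0)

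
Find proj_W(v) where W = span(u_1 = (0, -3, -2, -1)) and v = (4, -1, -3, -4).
proj_W(v) = (0, -39/14, -13/7, -13/14)

Set up U = [u_1 | ... | u_1] ∈ R^(4×1). The projector onto W = col(U) is P = U (U^T U)^(-1) U^T.
Compute U^T U =
  [14],
and U^T v = (13).
Solve U^T U · c = U^T v for the coefficients: c = (13/14). The projection is proj_W(v) = U c.
Check: (v - proj_W(v)) · u_1 = 0  (should be 0).
Result: proj_W(v) = (0, -39/14, -13/7, -13/14).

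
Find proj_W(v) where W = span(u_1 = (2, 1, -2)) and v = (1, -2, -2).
proj_W(v) = (8/9, 4/9, -8/9)

Set up U = [u_1 | ... | u_1] ∈ R^(3×1). The projector onto W = col(U) is P = U (U^T U)^(-1) U^T.
Compute U^T U =
  [9],
and U^T v = (4).
Solve U^T U · c = U^T v for the coefficients: c = (4/9). The projection is proj_W(v) = U c.
Check: (v - proj_W(v)) · u_1 = 0  (should be 0).
Result: proj_W(v) = (8/9, 4/9, -8/9).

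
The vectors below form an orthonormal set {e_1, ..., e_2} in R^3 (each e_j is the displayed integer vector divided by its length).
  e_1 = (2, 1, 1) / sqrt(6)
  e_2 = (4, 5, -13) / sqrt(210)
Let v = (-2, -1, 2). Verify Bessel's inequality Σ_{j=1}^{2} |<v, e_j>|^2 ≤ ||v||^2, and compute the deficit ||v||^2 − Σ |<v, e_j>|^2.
Σ |<v, e_j>|^2 = 306/35; ||v||^2 = 9; deficit = 9/35

Write each e_j = u_j / sqrt(<u_j, u_j>) where u_j is the displayed integer vector. Then <v, e_j> = <v, u_j> / sqrt(<u_j, u_j>), so |<v, e_j>|^2 = <v, u_j>^2 / <u_j, u_j>.
Coefficients: <v, e_1> = -3/sqrt(6), <v, e_2> = -39/sqrt(210).
Square and sum: Σ |<v, e_j>|^2 = 306/35.
Compute ||v||^2 = v·v = 9.
Deficit = 9 − 306/35 = 9/35 ≥ 0, confirming Bessel's inequality. (The deficit equals ||v − Σ <v,e_j> e_j||^2, the squared distance from v to span{e_j}.)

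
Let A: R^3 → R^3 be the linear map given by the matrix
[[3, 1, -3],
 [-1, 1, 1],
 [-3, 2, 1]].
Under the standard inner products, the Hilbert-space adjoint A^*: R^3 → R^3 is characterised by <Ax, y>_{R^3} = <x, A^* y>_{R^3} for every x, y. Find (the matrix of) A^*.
A^* = A^T =
[[3, -1, -3],
 [1, 1, 2],
 [-3, 1, 1]]

For real matrices with standard dot products, the defining identity <Ax, y> = <x, A^* y> gives (Ax)^T y = x^T (A^*) y, i.e. x^T A^T y = x^T (A^*) y. Since this holds for all x, y, we must have A^* = A^T. Therefore
A^* =
[[3, -1, -3],
 [1, 1, 2],
 [-3, 1, 1]].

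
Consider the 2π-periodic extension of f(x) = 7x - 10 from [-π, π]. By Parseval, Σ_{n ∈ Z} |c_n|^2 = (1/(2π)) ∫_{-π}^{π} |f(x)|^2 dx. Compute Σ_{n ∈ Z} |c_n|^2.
Σ |c_n|^2 = 49π^2/3 + 100

Expand and integrate term by term over [-π, π]:
  ∫ (7x)^2 dx = 49·(2π^3/3); ∫ 2·7·(-10)·x dx = 0 (odd integrand); ∫ (-10)^2 dx = 100·2π.
So (1/(2π)) ∫_{-π}^{π} (7x - 10)^2 dx = 49π^2/3 + 100 = 49π^2/3 + 100.
Parseval ⇒ Σ |c_n|^2 = 49π^2/3 + 100.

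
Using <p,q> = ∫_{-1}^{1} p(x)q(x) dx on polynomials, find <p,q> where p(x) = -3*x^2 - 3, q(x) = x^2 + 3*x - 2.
<p,q> = 64/5

Expand the product: p(x)·q(x) = -3*x^4 - 9*x^3 + 3*x^2 - 9*x + 6.
∫_{-1}^{1} of each monomial x^k gives [2/(k+1) if k even, 0 if k odd]. Integrating term-by-term (or equivalently evaluating the antiderivative F(x) = -3*x^5/5 - 9*x^4/4 + x^3 - 9*x^2/2 + 6*x at the endpoints):
  F(1) − F(−1) = -7/20 − (-263/20) = 64/5.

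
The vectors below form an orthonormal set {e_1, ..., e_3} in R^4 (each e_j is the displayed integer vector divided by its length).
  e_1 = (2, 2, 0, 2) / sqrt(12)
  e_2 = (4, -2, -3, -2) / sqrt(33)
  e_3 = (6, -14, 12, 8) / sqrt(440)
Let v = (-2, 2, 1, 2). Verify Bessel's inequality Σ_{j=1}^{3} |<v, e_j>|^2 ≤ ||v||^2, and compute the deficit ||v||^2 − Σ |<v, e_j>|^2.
Σ |<v, e_j>|^2 = 63/5; ||v||^2 = 13; deficit = 2/5

Write each e_j = u_j / sqrt(<u_j, u_j>) where u_j is the displayed integer vector. Then <v, e_j> = <v, u_j> / sqrt(<u_j, u_j>), so |<v, e_j>|^2 = <v, u_j>^2 / <u_j, u_j>.
Coefficients: <v, e_1> = 4/sqrt(12), <v, e_2> = -19/sqrt(33), <v, e_3> = -12/sqrt(440).
Square and sum: Σ |<v, e_j>|^2 = 63/5.
Compute ||v||^2 = v·v = 13.
Deficit = 13 − 63/5 = 2/5 ≥ 0, confirming Bessel's inequality. (The deficit equals ||v − Σ <v,e_j> e_j||^2, the squared distance from v to span{e_j}.)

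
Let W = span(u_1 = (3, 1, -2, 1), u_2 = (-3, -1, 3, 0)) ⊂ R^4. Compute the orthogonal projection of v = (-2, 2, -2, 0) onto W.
proj_W(v) = (-6/29, -2/29, -26/29, -32/29)

Set up U = [u_1 | ... | u_2] ∈ R^(4×2). The projector onto W = col(U) is P = U (U^T U)^(-1) U^T.
Compute U^T U =
  [15, -16]
  [-16, 19],
and U^T v = (0, -2).
Solve U^T U · c = U^T v for the coefficients: c = (-32/29, -30/29). The projection is proj_W(v) = U c.
Check: (v - proj_W(v)) · u_1 = 0  (should be 0).
Check: (v - proj_W(v)) · u_2 = 0  (should be 0).
Result: proj_W(v) = (-6/29, -2/29, -26/29, -32/29).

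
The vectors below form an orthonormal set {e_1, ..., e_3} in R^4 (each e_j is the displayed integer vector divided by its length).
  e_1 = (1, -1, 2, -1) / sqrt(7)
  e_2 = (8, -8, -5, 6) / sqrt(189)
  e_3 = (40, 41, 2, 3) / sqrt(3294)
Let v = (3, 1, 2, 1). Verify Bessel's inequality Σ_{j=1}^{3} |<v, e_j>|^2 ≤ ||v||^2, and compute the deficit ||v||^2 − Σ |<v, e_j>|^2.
Σ |<v, e_j>|^2 = 787/61; ||v||^2 = 15; deficit = 128/61

Write each e_j = u_j / sqrt(<u_j, u_j>) where u_j is the displayed integer vector. Then <v, e_j> = <v, u_j> / sqrt(<u_j, u_j>), so |<v, e_j>|^2 = <v, u_j>^2 / <u_j, u_j>.
Coefficients: <v, e_1> = 5/sqrt(7), <v, e_2> = 12/sqrt(189), <v, e_3> = 168/sqrt(3294).
Square and sum: Σ |<v, e_j>|^2 = 787/61.
Compute ||v||^2 = v·v = 15.
Deficit = 15 − 787/61 = 128/61 ≥ 0, confirming Bessel's inequality. (The deficit equals ||v − Σ <v,e_j> e_j||^2, the squared distance from v to span{e_j}.)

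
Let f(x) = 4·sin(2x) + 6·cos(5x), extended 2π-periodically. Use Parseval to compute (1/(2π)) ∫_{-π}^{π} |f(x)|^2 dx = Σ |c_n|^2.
Σ |c_n|^2 = 26

Expand |f|^2 and use orthogonality of {sin(nx), cos(mx)} on [-π, π]:
  ∫_{-π}^{π} sin(nx)^2 dx = π, ∫ cos(mx)^2 dx = π, and cross terms integrate to 0.
So ∫_{-π}^{π} f(x)^2 dx = 4^2 · π + 6^2 · π = (16 + 36)π.
Divide by 2π: (16 + 36)/2 = 26.
By Parseval, this equals Σ |c_n|^2.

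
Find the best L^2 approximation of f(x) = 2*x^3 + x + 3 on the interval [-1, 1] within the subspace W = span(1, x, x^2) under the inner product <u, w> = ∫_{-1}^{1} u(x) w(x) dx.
g(x) = 11*x/5 + 3

The best approximation g ∈ W is the orthogonal projection of f onto W. Writing g = a_0 + a_1 x + a_2 x^2, the coefficients solve the normal equations G · a = b where
  G_{ij} = <φ_i, φ_j> and b_i = <f, φ_i>, with φ_0 = 1, φ_1 = x, φ_2 = x^2.
G =
  [2, 0, 2/3]
  [0, 2/3, 0]
  [2/3, 0, 2/5],
b = (6, 22/15, 2).
Solving gives a_0 = 3, a_1 = 11/5, a_2 = 0, so
  g(x) = 11*x/5 + 3.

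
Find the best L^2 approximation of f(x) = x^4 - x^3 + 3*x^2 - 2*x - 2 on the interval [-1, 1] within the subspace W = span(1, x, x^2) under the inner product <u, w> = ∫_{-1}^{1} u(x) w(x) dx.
g(x) = 27*x^2/7 - 13*x/5 - 73/35

The best approximation g ∈ W is the orthogonal projection of f onto W. Writing g = a_0 + a_1 x + a_2 x^2, the coefficients solve the normal equations G · a = b where
  G_{ij} = <φ_i, φ_j> and b_i = <f, φ_i>, with φ_0 = 1, φ_1 = x, φ_2 = x^2.
G =
  [2, 0, 2/3]
  [0, 2/3, 0]
  [2/3, 0, 2/5],
b = (-8/5, -26/15, 16/105).
Solving gives a_0 = -73/35, a_1 = -13/5, a_2 = 27/7, so
  g(x) = 27*x^2/7 - 13*x/5 - 73/35.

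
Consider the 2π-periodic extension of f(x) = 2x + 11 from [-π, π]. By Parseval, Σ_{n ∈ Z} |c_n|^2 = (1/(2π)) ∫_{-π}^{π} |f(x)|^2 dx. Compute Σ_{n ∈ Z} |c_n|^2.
Σ |c_n|^2 = 4π^2/3 + 121

Expand and integrate term by term over [-π, π]:
  ∫ (2x)^2 dx = 4·(2π^3/3); ∫ 2·2·(11)·x dx = 0 (odd integrand); ∫ 11^2 dx = 121·2π.
So (1/(2π)) ∫_{-π}^{π} (2x + 11)^2 dx = 4π^2/3 + 121 = 4π^2/3 + 121.
Parseval ⇒ Σ |c_n|^2 = 4π^2/3 + 121.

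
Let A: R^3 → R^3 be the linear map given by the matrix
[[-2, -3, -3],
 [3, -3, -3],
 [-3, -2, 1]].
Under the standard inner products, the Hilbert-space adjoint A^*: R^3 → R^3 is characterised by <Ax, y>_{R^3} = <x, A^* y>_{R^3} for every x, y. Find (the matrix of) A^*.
A^* = A^T =
[[-2, 3, -3],
 [-3, -3, -2],
 [-3, -3, 1]]

For real matrices with standard dot products, the defining identity <Ax, y> = <x, A^* y> gives (Ax)^T y = x^T (A^*) y, i.e. x^T A^T y = x^T (A^*) y. Since this holds for all x, y, we must have A^* = A^T. Therefore
A^* =
[[-2, 3, -3],
 [-3, -3, -2],
 [-3, -3, 1]].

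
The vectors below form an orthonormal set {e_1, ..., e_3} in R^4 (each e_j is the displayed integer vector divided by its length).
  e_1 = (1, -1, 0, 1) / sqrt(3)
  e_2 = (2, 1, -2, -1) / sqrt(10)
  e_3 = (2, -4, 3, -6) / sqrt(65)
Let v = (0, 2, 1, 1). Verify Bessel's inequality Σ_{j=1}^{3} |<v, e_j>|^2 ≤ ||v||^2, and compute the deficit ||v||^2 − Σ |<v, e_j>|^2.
Σ |<v, e_j>|^2 = 179/78; ||v||^2 = 6; deficit = 289/78

Write each e_j = u_j / sqrt(<u_j, u_j>) where u_j is the displayed integer vector. Then <v, e_j> = <v, u_j> / sqrt(<u_j, u_j>), so |<v, e_j>|^2 = <v, u_j>^2 / <u_j, u_j>.
Coefficients: <v, e_1> = -1/sqrt(3), <v, e_2> = -1/sqrt(10), <v, e_3> = -11/sqrt(65).
Square and sum: Σ |<v, e_j>|^2 = 179/78.
Compute ||v||^2 = v·v = 6.
Deficit = 6 − 179/78 = 289/78 ≥ 0, confirming Bessel's inequality. (The deficit equals ||v − Σ <v,e_j> e_j||^2, the squared distance from v to span{e_j}.)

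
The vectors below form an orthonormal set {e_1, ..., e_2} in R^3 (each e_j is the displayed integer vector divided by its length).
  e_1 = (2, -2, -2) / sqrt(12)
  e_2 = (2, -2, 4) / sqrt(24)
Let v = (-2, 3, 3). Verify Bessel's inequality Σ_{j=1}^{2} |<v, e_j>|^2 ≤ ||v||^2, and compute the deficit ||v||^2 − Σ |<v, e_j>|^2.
Σ |<v, e_j>|^2 = 43/2; ||v||^2 = 22; deficit = 1/2

Write each e_j = u_j / sqrt(<u_j, u_j>) where u_j is the displayed integer vector. Then <v, e_j> = <v, u_j> / sqrt(<u_j, u_j>), so |<v, e_j>|^2 = <v, u_j>^2 / <u_j, u_j>.
Coefficients: <v, e_1> = -16/sqrt(12), <v, e_2> = 2/sqrt(24).
Square and sum: Σ |<v, e_j>|^2 = 43/2.
Compute ||v||^2 = v·v = 22.
Deficit = 22 − 43/2 = 1/2 ≥ 0, confirming Bessel's inequality. (The deficit equals ||v − Σ <v,e_j> e_j||^2, the squared distance from v to span{e_j}.)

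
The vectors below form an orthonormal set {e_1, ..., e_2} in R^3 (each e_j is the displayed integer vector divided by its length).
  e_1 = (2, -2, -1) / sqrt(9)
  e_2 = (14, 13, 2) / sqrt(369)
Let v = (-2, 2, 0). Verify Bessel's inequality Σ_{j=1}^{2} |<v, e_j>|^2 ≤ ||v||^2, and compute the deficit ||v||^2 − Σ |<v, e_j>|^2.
Σ |<v, e_j>|^2 = 292/41; ||v||^2 = 8; deficit = 36/41

Write each e_j = u_j / sqrt(<u_j, u_j>) where u_j is the displayed integer vector. Then <v, e_j> = <v, u_j> / sqrt(<u_j, u_j>), so |<v, e_j>|^2 = <v, u_j>^2 / <u_j, u_j>.
Coefficients: <v, e_1> = -8/sqrt(9), <v, e_2> = -2/sqrt(369).
Square and sum: Σ |<v, e_j>|^2 = 292/41.
Compute ||v||^2 = v·v = 8.
Deficit = 8 − 292/41 = 36/41 ≥ 0, confirming Bessel's inequality. (The deficit equals ||v − Σ <v,e_j> e_j||^2, the squared distance from v to span{e_j}.)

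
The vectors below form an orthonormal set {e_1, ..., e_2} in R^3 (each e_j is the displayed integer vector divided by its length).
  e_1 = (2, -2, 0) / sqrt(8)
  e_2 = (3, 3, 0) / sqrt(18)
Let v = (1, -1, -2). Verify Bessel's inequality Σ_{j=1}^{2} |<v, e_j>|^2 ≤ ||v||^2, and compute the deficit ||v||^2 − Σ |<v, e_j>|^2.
Σ |<v, e_j>|^2 = 2; ||v||^2 = 6; deficit = 4

Write each e_j = u_j / sqrt(<u_j, u_j>) where u_j is the displayed integer vector. Then <v, e_j> = <v, u_j> / sqrt(<u_j, u_j>), so |<v, e_j>|^2 = <v, u_j>^2 / <u_j, u_j>.
Coefficients: <v, e_1> = 4/sqrt(8), <v, e_2> = 0/sqrt(18).
Square and sum: Σ |<v, e_j>|^2 = 2.
Compute ||v||^2 = v·v = 6.
Deficit = 6 − 2 = 4 ≥ 0, confirming Bessel's inequality. (The deficit equals ||v − Σ <v,e_j> e_j||^2, the squared distance from v to span{e_j}.)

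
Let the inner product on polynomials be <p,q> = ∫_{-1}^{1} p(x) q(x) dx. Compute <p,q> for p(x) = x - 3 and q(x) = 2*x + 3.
<p,q> = -50/3

Expand the product: p(x)·q(x) = 2*x^2 - 3*x - 9.
∫_{-1}^{1} of each monomial x^k gives [2/(k+1) if k even, 0 if k odd]. Integrating term-by-term (or equivalently evaluating the antiderivative F(x) = 2*x^3/3 - 3*x^2/2 - 9*x at the endpoints):
  F(1) − F(−1) = -59/6 − (41/6) = -50/3.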